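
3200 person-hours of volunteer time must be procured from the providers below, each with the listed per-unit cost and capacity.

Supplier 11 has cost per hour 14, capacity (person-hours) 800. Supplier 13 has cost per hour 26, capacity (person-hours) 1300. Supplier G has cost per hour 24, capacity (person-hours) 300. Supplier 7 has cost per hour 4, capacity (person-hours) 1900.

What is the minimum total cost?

Fill from the cheapest provider first.
Take 1900 from Supplier 7 at 4 ; need 1300 more.
Supplier 11 at 14: take all 800 person-hours ; 500 still needed.
Supplier G (24): use full 300 ; 200 person-hours to go.
Take 200 from Supplier 13 at 26 to finish.
Cost = 1900×4 + 800×14 + 300×24 + 200×26 = 31200.

31200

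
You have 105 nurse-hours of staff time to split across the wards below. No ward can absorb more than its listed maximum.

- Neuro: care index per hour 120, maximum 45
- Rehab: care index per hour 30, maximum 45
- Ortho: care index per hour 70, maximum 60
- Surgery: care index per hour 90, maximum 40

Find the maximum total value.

10400

Highest care index per hour first: Neuro 120 > Surgery 90 > Ortho 70 > Rehab 30.
Neuro takes 45 to reach its cap of 45 — 60 left.
Give Surgery 40 to hit its cap of 40 — 20 left.
Ortho has room for 60 but only 20 remain, so it gets 20.
Total = 120×45 + 70×20 + 90×40 = 10400.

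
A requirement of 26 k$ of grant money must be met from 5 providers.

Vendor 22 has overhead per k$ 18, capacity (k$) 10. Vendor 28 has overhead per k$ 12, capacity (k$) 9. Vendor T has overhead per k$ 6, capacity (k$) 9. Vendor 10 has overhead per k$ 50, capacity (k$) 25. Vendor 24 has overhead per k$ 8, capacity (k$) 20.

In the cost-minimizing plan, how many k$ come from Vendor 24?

Cheapest first:
Vendor T at 6: take all 9 k$ → 17 still needed.
Take 17 from Vendor 24 at 8 to finish.
Vendor 28, Vendor 22, Vendor 10: unused.

17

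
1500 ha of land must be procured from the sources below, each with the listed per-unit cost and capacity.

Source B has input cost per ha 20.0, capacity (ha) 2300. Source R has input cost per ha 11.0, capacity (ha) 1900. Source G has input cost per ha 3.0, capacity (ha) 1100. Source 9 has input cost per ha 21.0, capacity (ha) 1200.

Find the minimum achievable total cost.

Fill from the cheapest source first.
Source G (3.0): use full 1100 ; 400 ha to go.
Take 400 from Source R at 11.0 to finish.
Source B, Source 9: unused.
Cost = 1100×3.0 + 400×11.0 = 7700.

7700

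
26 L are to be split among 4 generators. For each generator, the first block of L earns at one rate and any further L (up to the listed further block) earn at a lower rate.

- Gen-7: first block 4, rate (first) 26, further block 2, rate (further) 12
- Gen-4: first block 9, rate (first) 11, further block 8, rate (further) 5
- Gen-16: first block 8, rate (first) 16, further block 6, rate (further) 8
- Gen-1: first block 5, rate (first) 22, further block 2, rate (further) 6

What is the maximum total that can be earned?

443

Rank every tier by rate: Gen-7/tier1 26 > Gen-1/tier1 22 > Gen-16/tier1 16 > Gen-7/tier2 12 > Gen-4/tier1 11 > Gen-16/tier2 8 > Gen-1/tier2 6 > Gen-4/tier2 5.
Fill Gen-7 tier1 block (4 at 26) → 22 left.
Fill Gen-1 tier1 block (5 at 22) → 17 left.
Gen-16/tier1 (16): +8 → 9 left.
Gen-7/tier2 (12): +2 → 7 left.
Gen-4/tier1: +7 of 9 at 11; pool empty.
Total = 26×4 + 22×5 + 16×8 + 12×2 + 11×7 = 443.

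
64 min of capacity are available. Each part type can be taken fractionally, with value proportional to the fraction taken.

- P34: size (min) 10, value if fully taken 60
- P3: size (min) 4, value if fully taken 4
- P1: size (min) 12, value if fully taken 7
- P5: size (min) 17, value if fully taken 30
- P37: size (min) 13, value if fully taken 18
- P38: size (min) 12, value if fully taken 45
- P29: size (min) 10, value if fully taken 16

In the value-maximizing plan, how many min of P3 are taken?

Sort by value density: P34 60/10≈6, P38 45/12≈3.75, P5 30/17≈1.76, P29 16/10≈1.6, P37 18/13≈1.38, P3 4/4≈1, P1 7/12≈0.583.
P34: take in full, 10 min for value 60 — 54 left.
P38: take in full, 12 min for value 45 — 42 left.
All 17 min of P5 fit (value 30) — 25 remain.
All 10 min of P29 fit (value 16) — 15 remain.
All 13 min of P37 fit (value 18) — 2 remain.
2 min left: a 2/4 share of P3 gives 4×2/4 = 2.

2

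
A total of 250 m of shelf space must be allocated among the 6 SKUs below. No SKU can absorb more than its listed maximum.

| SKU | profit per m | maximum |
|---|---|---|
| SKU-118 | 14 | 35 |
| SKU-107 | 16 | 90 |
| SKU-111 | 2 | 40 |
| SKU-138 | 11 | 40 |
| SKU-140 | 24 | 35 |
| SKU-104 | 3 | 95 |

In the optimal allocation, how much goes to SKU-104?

50

Rank by profit per m: SKU-140 24 > SKU-107 16 > SKU-118 14 > SKU-138 11 > SKU-104 3 > SKU-111 2.
SKU-140: +35 to 35 (cap) ; 215 left.
Give SKU-107 90 to hit its cap of 90 ; 125 left.
SKU-118 takes 35 to reach its cap of 35 ; 90 left.
SKU-138: +40 to 40 (cap) ; 50 left.
SKU-104 has room for 95 but only 50 remain, so it gets 50.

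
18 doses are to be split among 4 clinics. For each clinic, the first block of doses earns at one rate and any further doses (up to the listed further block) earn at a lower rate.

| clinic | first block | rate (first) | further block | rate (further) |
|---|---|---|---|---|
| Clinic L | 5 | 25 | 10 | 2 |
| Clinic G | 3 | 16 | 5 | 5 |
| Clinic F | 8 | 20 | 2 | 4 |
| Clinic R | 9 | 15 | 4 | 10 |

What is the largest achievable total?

Order all 8 blocks by rate: Clinic L/tier1 25 > Clinic F/tier1 20 > Clinic G/tier1 16 > Clinic R/tier1 15 > Clinic R/tier2 10 > Clinic G/tier2 5 > Clinic F/tier2 4 > Clinic L/tier2 2.
Fill Clinic L tier1 block (5 at 25) → 13 left.
Clinic F/tier1 (20): +8 → 5 left.
Clinic G/tier1 (16): +3 → 2 left.
Clinic R tier1 at 15: only 2 left, fill 2.
Total = 25×5 + 20×8 + 16×3 + 15×2 = 363.

363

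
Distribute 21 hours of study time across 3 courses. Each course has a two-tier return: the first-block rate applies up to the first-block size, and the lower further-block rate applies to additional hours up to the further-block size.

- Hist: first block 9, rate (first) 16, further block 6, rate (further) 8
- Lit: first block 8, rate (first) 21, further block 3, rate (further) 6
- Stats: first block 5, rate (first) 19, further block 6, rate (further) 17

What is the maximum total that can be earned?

397

Rank every tier by rate: Lit/first 21 > Stats/first 19 > Stats/second 17 > Hist/first 16 > Hist/second 8 > Lit/second 6.
Fill Lit first block (8 at 21) ; 13 left.
Fill Stats first block (5 at 19) ; 8 left.
Stats/second (17): +6 ; 2 left.
Hist/first: +2 of 9 at 16; pool empty.
Total = 21×8 + 19×5 + 17×6 + 16×2 = 397.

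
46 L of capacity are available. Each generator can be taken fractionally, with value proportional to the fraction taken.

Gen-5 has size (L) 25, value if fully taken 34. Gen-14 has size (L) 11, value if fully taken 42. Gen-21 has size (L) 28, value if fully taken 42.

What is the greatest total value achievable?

93.52

Rank by value-to-size ratio: Gen-14 42/11≈3.82, Gen-21 42/28≈1.5, Gen-5 34/25≈1.36.
Take all of Gen-14 (11 L, value 42) — 35 L left.
Take all of Gen-21 (28 L, value 42) — 7 L left.
7 L left: a 7/25 share of Gen-5 gives 34×7/25 = 9.52.
Total value = 93.52.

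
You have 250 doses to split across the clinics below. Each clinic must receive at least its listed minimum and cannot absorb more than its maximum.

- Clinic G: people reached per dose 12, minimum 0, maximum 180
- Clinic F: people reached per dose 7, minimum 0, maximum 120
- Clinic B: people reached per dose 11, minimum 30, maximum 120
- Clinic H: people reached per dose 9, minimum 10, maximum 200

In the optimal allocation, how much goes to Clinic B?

Meeting every minimum uses 0+0+30+10 = 40 doses, leaving 210.
Order the clinics by people reached per dose: Clinic G 12 > Clinic B 11 > Clinic H 9 > Clinic F 7.
Clinic G takes 180 more to reach its cap of 180 ; 30 left.
Clinic B: +30 (room for 90) → 60. Pool exhausted.

60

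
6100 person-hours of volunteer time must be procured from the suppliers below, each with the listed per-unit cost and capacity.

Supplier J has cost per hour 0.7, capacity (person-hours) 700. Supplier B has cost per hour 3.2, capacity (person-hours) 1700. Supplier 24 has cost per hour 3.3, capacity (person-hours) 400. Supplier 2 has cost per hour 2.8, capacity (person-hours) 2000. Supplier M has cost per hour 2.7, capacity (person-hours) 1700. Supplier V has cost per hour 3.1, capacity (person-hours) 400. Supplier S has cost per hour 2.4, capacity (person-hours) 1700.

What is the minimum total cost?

14760

Fill from the cheapest supplier first.
Supplier J (0.7): use full 700 — 5400 person-hours to go.
Supplier S at 2.4: take all 1700 person-hours — 3700 still needed.
Take 1700 from Supplier M at 2.7 — need 2000 more.
Take 2000 from Supplier 2 at 2.8 — need 0 more.
Supplier V, Supplier B, Supplier 24: unused.
Cost = 700×0.7 + 1700×2.4 + 1700×2.7 + 2000×2.8 = 14760.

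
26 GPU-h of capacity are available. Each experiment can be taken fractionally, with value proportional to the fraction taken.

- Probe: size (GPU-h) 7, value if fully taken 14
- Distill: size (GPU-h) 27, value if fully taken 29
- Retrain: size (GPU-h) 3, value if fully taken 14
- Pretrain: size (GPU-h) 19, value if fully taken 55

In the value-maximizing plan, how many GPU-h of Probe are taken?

4

Best value per unit of size first: Retrain 14/3≈4.67, Pretrain 55/19≈2.89, Probe 14/7≈2, Distill 29/27≈1.07.
Take all of Retrain (3 GPU-h, value 14) → 23 GPU-h left.
Pretrain: take in full, 19 GPU-h for value 55 → 4 left.
Only 4 GPU-h remain; take 4/7 of Probe for value 14×4/7 = 8.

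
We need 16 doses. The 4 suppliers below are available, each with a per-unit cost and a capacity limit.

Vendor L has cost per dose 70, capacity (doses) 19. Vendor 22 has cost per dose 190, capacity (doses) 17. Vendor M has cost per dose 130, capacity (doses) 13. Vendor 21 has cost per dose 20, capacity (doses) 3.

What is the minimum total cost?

Cheapest first:
Vendor 21 at 20: take all 3 doses — 13 still needed.
Vendor L at 70: take 13 of its 19 — requirement met.
Vendor M, Vendor 22: unused.
Cost = 3×20 + 13×70 = 970.

970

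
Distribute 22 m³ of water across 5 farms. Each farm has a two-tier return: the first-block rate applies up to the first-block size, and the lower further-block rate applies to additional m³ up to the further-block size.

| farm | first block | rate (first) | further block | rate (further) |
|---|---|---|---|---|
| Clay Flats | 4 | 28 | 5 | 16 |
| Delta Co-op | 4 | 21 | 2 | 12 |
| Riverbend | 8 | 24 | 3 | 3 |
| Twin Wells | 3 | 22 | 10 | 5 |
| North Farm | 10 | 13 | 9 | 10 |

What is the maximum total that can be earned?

502

Order all 10 blocks by rate: Clay Flats/tier1 28 > Riverbend/tier1 24 > Twin Wells/tier1 22 > Delta Co-op/tier1 21 > Clay Flats/tier2 16 > North Farm/tier1 13 > Delta Co-op/tier2 12 > North Farm/tier2 10 > Twin Wells/tier2 5 > Riverbend/tier2 3.
Fill Clay Flats tier1 block (4 at 28) — 18 left.
Riverbend tier1 at 24: fill all 8 — 10 left.
Twin Wells/tier1 (22): +3 — 7 left.
Fill Delta Co-op tier1 block (4 at 21) — 3 left.
Clay Flats tier2 at 16: only 3 left, fill 3.
Total = 28×4 + 24×8 + 22×3 + 21×4 + 16×3 = 502.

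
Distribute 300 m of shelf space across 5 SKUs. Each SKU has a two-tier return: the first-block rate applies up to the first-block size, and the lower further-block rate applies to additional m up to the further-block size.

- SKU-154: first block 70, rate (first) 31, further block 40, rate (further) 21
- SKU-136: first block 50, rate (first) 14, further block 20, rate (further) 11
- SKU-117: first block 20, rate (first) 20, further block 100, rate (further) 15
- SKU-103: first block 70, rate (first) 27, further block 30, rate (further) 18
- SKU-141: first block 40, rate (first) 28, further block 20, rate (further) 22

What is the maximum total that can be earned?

Rank every tier by rate: SKU-154/T1 31 > SKU-141/T1 28 > SKU-103/T1 27 > SKU-141/T2 22 > SKU-154/T2 21 > SKU-117/T1 20 > SKU-103/T2 18 > SKU-117/T2 15 > SKU-136/T1 14 > SKU-136/T2 11.
SKU-154 T1 at 31: fill all 70 — 230 left.
SKU-141/T1 (28): +40 — 190 left.
SKU-103/T1 (27): +70 — 120 left.
SKU-141/T2 (22): +20 — 100 left.
SKU-154 T2 at 21: fill all 40 — 60 left.
SKU-117 T1 at 20: fill all 20 — 40 left.
SKU-103/T2 (18): +30 — 10 left.
10 remain; put them into SKU-117 T2 at 15.
Total = 31×70 + 28×40 + 27×70 + 22×20 + 21×40 + 20×20 + 18×30 + 15×10 = 7550.

7550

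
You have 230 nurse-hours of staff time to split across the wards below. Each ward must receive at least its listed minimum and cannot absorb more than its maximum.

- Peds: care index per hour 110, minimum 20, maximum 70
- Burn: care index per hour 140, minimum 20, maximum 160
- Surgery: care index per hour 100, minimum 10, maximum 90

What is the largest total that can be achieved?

30000

Meeting every minimum uses 20+20+10 = 50 nurse-hours, leaving 180.
Order the wards by care index per hour: Burn 140 > Peds 110 > Surgery 100.
Give Burn 140 more to hit its cap of 160 — 40 left.
Only 40 left; Peds takes them to reach 60.
Total = 110×60 + 140×160 + 100×10 = 30000.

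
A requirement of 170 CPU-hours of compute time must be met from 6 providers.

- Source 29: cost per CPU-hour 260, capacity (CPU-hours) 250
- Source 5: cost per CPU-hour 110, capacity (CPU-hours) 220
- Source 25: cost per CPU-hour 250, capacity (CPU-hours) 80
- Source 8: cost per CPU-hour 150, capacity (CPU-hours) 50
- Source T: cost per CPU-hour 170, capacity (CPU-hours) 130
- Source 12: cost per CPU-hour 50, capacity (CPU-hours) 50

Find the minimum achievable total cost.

Cheapest first:
Source 12 (50): use full 50 — 120 CPU-hours to go.
Source 5 at 110: take 120 of its 220 — requirement met.
Source 8, Source T, Source 25, Source 29: unused.
Cost = 50×50 + 120×110 = 15700.

15700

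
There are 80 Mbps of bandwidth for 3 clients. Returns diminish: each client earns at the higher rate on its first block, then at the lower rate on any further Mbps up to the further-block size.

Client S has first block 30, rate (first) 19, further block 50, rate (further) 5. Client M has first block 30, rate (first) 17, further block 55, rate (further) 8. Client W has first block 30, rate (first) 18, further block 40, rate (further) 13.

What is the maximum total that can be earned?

1450

Order all 6 blocks by rate: Client S/T1 19 > Client W/T1 18 > Client M/T1 17 > Client W/T2 13 > Client M/T2 8 > Client S/T2 5.
Fill Client S T1 block (30 at 19) ; 50 left.
Client W/T1 (18): +30 ; 20 left.
Client M T1 at 17: only 20 left, fill 20.
Total = 19×30 + 18×30 + 17×20 = 1450.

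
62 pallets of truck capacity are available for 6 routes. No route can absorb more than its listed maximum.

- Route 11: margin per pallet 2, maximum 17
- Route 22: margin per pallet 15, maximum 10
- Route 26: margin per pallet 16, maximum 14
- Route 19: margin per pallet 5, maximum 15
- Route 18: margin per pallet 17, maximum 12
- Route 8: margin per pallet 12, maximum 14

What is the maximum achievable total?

806

Highest margin per pallet first: Route 18 17 > Route 26 16 > Route 22 15 > Route 8 12 > Route 19 5 > Route 11 2.
Route 18: +12 to 12 (cap) → 50 left.
Route 26 takes 14 to reach its cap of 14 → 36 left.
Route 22 takes 10 to reach its cap of 10 → 26 left.
Give Route 8 14 to hit its cap of 14 → 12 left.
Route 19 has room for 15 but only 12 remain, so it gets 12.
Total = 15×10 + 16×14 + 5×12 + 17×12 + 12×14 = 806.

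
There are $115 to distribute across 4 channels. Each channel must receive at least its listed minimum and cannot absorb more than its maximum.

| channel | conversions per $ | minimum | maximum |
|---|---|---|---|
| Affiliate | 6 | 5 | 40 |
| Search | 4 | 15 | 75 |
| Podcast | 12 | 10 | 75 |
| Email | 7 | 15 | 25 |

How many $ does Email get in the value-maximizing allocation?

20

Meeting every minimum uses 5+15+10+15 = 45 $, leaving 70.
Highest conversions per $ first: Podcast 12 > Email 7 > Affiliate 6 > Search 4.
Podcast takes 65 more to reach its cap of 75 ; 5 left.
Email has room for 10 more but only 5 remain, so it gets 20.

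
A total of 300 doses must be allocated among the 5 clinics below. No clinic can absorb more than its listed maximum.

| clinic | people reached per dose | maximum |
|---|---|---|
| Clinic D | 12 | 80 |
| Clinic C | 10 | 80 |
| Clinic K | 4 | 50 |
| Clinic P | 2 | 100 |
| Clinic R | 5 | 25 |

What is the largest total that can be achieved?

Order the clinics by people reached per dose: Clinic D 12 > Clinic C 10 > Clinic R 5 > Clinic K 4 > Clinic P 2.
Clinic D: +80 to 80 (cap) → 220 left.
Clinic C takes 80 to reach its cap of 80 → 140 left.
Clinic R: +25 to 25 (cap) → 115 left.
Clinic K takes 50 to reach its cap of 50 → 65 left.
Clinic P has room for 100 but only 65 remain, so it gets 65.
Total = 12×80 + 10×80 + 4×50 + 2×65 + 5×25 = 2215.

2215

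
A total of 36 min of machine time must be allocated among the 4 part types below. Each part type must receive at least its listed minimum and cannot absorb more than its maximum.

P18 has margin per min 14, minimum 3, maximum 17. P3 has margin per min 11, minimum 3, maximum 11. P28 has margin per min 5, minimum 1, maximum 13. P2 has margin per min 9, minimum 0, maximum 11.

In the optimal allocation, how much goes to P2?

Meeting every minimum uses 3+3+1+0 = 7 min, leaving 29.
Rank by margin per min: P18 14 > P3 11 > P2 9 > P28 5.
Give P18 14 more to hit its cap of 17 ; 15 left.
P3 takes 8 more to reach its cap of 11 ; 7 left.
P2: +7 (room for 11) → 7. Pool exhausted.

7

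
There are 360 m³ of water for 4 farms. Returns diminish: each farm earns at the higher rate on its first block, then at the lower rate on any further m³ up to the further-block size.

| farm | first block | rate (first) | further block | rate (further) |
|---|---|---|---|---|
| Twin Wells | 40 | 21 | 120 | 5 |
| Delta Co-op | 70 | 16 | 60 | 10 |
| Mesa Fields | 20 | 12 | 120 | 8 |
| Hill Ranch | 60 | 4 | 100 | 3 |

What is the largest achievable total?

Treat each block as its own option and order by rate: Twin Wells/first 21 > Delta Co-op/first 16 > Mesa Fields/first 12 > Delta Co-op/second 10 > Mesa Fields/second 8 > Twin Wells/second 5 > Hill Ranch/first 4 > Hill Ranch/second 3.
Fill Twin Wells first block (40 at 21) ; 320 left.
Delta Co-op/first (16): +70 ; 250 left.
Mesa Fields/first (12): +20 ; 230 left.
Fill Delta Co-op second block (60 at 10) ; 170 left.
Mesa Fields/second (8): +120 ; 50 left.
50 remain; put them into Twin Wells second at 5.
Total = 21×40 + 16×70 + 12×20 + 10×60 + 8×120 + 5×50 = 4010.

4010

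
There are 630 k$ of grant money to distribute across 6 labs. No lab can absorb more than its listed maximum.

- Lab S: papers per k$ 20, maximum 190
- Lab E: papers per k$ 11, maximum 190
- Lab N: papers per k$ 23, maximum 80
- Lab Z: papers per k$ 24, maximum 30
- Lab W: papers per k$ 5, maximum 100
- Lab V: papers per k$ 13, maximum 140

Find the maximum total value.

10270

Rank by papers per k$: Lab Z 24 > Lab N 23 > Lab S 20 > Lab V 13 > Lab E 11 > Lab W 5.
Lab Z takes 30 to reach its cap of 30 → 600 left.
Give Lab N 80 to hit its cap of 80 → 520 left.
Lab S: +190 to 190 (cap) → 330 left.
Give Lab V 140 to hit its cap of 140 → 190 left.
Lab E: +190 to 190 (cap) → 0 left.
Total = 20×190 + 11×190 + 23×80 + 24×30 + 13×140 = 10270.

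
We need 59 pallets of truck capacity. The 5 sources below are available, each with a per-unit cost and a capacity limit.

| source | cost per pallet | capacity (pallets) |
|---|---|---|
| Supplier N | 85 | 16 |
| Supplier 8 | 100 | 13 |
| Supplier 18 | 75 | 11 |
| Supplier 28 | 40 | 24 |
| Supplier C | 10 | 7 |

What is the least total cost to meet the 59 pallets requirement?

Use sources in increasing cost order.
Supplier C (10): use full 7 → 52 pallets to go.
Supplier 28 at 40: take all 24 pallets → 28 still needed.
Supplier 18 at 75: take all 11 pallets → 17 still needed.
Supplier N at 85: take all 16 pallets → 1 still needed.
Supplier 8 at 100: take 1 of its 13 → requirement met.
Cost = 7×10 + 24×40 + 11×75 + 16×85 + 1×100 = 3315.

3315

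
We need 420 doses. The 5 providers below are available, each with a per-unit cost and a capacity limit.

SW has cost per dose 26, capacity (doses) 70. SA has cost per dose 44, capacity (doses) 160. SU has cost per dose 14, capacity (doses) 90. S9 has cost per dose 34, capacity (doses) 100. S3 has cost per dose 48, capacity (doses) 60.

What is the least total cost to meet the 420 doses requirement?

Cheapest first:
SU (14): use full 90 → 330 doses to go.
Take 70 from SW at 26 → need 260 more.
S9 at 34: take all 100 doses → 160 still needed.
SA at 44: take all 160 doses → 0 still needed.
S3: unused.
Cost = 90×14 + 70×26 + 100×34 + 160×44 = 13520.

13520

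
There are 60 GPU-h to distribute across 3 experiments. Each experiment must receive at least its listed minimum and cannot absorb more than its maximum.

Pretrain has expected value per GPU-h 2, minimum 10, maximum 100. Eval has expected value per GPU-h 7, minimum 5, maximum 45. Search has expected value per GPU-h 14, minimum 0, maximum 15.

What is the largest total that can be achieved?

Meeting every minimum uses 10+5+0 = 15 GPU-h, leaving 45.
Rank by expected value per GPU-h: Search 14 > Eval 7 > Pretrain 2.
Search takes 15 more to reach its cap of 15 — 30 left.
Eval has room for 40 more but only 30 remain, so it gets 35.
Total = 2×10 + 7×35 + 14×15 = 475.

475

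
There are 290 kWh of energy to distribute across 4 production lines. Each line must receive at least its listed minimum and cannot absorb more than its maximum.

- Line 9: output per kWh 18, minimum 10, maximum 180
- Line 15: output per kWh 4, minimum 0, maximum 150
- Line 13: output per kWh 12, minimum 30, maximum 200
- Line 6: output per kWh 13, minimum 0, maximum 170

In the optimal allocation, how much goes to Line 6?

80

Meeting every minimum uses 10+0+30+0 = 40 kWh, leaving 250.
Rank by output per kWh: Line 9 18 > Line 6 13 > Line 13 12 > Line 15 4.
Give Line 9 170 more to hit its cap of 180 ; 80 left.
Line 6 has room for 170 more but only 80 remain, so it gets 80.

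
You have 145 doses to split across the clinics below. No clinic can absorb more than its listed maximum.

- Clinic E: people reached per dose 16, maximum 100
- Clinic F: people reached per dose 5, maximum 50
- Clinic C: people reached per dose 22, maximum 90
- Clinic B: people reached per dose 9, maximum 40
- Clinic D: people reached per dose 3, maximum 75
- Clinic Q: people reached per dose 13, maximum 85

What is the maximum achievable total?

2860

Rank by people reached per dose: Clinic C 22 > Clinic E 16 > Clinic Q 13 > Clinic B 9 > Clinic F 5 > Clinic D 3.
Give Clinic C 90 to hit its cap of 90 — 55 left.
Clinic E: +55 (room for 100) → 55. Pool exhausted.
Total = 16×55 + 22×90 = 2860.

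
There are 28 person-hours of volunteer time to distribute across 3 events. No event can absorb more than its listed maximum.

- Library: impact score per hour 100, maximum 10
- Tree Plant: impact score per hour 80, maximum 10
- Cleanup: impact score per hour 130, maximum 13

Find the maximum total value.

3090

Rank by impact score per hour: Cleanup 130 > Library 100 > Tree Plant 80.
Give Cleanup 13 to hit its cap of 13 → 15 left.
Give Library 10 to hit its cap of 10 → 5 left.
Tree Plant has room for 10 but only 5 remain, so it gets 5.
Total = 100×10 + 80×5 + 130×13 = 3090.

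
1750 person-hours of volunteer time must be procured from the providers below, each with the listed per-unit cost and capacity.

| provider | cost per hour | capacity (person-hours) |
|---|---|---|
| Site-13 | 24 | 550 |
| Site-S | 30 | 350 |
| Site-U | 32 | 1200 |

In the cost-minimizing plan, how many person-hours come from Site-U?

850

Cheapest first:
Site-13 at 24: take all 550 person-hours ; 1200 still needed.
Site-S (30): use full 350 ; 850 person-hours to go.
Site-U at 32: take 850 of its 1200 ; requirement met.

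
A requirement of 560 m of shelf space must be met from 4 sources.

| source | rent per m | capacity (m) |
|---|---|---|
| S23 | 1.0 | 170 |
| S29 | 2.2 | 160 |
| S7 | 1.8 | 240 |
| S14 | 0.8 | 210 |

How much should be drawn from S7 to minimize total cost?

180

Cheapest first:
Take 210 from S14 at 0.8 → need 350 more.
S23 (1.0): use full 170 → 180 m to go.
Take 180 from S7 at 1.8 to finish.
S29: unused.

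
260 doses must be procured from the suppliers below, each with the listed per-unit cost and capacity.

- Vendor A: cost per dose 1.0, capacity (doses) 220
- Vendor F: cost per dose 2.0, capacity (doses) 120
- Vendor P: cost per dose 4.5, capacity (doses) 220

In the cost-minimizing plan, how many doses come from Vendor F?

Fill from the cheapest supplier first.
Vendor A (1.0): use full 220 ; 40 doses to go.
Vendor F at 2.0: take 40 of its 120 ; requirement met.
Vendor P: unused.

40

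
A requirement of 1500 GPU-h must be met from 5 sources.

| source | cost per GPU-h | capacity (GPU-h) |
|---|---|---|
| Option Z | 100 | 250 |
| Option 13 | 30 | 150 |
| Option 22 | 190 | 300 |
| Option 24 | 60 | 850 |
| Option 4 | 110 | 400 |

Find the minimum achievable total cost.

108000

Cheapest first:
Option 13 at 30: take all 150 GPU-h — 1350 still needed.
Take 850 from Option 24 at 60 — need 500 more.
Option Z (100): use full 250 — 250 GPU-h to go.
Take 250 from Option 4 at 110 to finish.
Option 22: unused.
Cost = 150×30 + 850×60 + 250×100 + 250×110 = 108000.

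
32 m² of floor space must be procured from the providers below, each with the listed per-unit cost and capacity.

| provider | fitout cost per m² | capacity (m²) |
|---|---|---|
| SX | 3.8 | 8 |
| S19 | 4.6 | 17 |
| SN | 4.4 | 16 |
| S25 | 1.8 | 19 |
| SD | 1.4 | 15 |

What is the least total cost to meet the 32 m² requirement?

51.6

Cheapest first:
Take 15 from SD at 1.4 → need 17 more.
S25 (1.8): take the remaining 17 → done.
SX, SN, S19: unused.
Cost = 15×1.4 + 17×1.8 = 51.6.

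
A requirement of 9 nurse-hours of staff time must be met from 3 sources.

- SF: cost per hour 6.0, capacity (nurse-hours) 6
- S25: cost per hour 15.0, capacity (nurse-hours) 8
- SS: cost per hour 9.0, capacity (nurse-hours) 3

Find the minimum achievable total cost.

Cheapest first:
Take 6 from SF at 6.0 ; need 3 more.
Take 3 from SS at 9.0 ; need 0 more.
S25: unused.
Cost = 6×6.0 + 3×9.0 = 63.

63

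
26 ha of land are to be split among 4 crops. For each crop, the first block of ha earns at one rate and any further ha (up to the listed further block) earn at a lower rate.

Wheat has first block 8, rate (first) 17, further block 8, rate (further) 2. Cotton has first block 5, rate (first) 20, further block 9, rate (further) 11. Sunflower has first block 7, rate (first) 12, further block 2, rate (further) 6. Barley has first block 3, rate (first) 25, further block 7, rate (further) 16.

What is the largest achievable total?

Rank every tier by rate: Barley/T1 25 > Cotton/T1 20 > Wheat/T1 17 > Barley/T2 16 > Sunflower/T1 12 > Cotton/T2 11 > Sunflower/T2 6 > Wheat/T2 2.
Barley T1 at 25: fill all 3 ; 23 left.
Cotton T1 at 20: fill all 5 ; 18 left.
Wheat/T1 (17): +8 ; 10 left.
Barley T2 at 16: fill all 7 ; 3 left.
Sunflower T1 at 12: only 3 left, fill 3.
Total = 25×3 + 20×5 + 17×8 + 16×7 + 12×3 = 459.

459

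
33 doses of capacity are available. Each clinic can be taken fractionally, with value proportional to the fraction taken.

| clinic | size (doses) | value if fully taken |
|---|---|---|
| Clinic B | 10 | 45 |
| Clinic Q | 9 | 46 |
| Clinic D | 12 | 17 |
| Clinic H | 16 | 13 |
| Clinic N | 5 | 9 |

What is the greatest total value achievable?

Rank by value-to-size ratio: Clinic Q 46/9≈5.11, Clinic B 45/10≈4.5, Clinic N 9/5≈1.8, Clinic D 17/12≈1.42, Clinic H 13/16≈0.812.
Take all of Clinic Q (9 doses, value 46) — 24 doses left.
All 10 doses of Clinic B fit (value 45) — 14 remain.
Clinic N: take in full, 5 doses for value 9 — 9 left.
Only 9 doses remain; take 9/12 of Clinic D for value 17×9/12 = 12.75.
Total value = 112.75.

112.75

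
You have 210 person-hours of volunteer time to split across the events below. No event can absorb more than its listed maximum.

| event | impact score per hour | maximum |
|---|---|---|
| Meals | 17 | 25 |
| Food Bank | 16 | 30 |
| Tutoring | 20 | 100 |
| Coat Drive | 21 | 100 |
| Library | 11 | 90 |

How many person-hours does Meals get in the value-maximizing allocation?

10

Order the events by impact score per hour: Coat Drive 21 > Tutoring 20 > Meals 17 > Food Bank 16 > Library 11.
Coat Drive: +100 to 100 (cap) ; 110 left.
Tutoring takes 100 to reach its cap of 100 ; 10 left.
Meals: +10 (room for 25) → 10. Pool exhausted.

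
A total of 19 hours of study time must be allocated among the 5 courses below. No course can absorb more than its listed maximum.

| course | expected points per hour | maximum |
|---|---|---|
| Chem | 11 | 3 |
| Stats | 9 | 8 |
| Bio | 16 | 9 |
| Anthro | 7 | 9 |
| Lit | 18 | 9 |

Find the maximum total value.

317

Order the courses by expected points per hour: Lit 18 > Bio 16 > Chem 11 > Stats 9 > Anthro 7.
Give Lit 9 to hit its cap of 9 → 10 left.
Give Bio 9 to hit its cap of 9 → 1 left.
Chem has room for 3 but only 1 remain, so it gets 1.
Total = 11×1 + 16×9 + 18×9 = 317.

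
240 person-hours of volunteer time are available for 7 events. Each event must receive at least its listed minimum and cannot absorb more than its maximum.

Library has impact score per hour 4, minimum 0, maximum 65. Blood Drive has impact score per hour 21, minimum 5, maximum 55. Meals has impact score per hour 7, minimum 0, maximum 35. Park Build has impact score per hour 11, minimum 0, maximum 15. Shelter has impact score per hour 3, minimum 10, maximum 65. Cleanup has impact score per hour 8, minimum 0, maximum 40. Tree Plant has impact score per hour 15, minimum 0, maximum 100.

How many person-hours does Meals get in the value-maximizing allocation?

20

Meeting every minimum uses 0+5+0+0+10+0+0 = 15 person-hours, leaving 225.
Rank by impact score per hour: Blood Drive 21 > Tree Plant 15 > Park Build 11 > Cleanup 8 > Meals 7 > Library 4 > Shelter 3.
Blood Drive: +50 to 55 (cap) ; 175 left.
Tree Plant: +100 to 100 (cap) ; 75 left.
Give Park Build 15 more to hit its cap of 15 ; 60 left.
Cleanup: +40 to 40 (cap) ; 20 left.
Meals: +20 (room for 35) → 20. Pool exhausted.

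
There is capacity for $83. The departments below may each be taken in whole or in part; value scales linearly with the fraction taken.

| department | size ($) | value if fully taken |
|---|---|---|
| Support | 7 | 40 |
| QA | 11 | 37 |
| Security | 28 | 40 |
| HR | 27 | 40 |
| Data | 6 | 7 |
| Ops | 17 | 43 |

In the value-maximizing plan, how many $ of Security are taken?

21

Rank by value-to-size ratio: Support 40/7≈5.71, QA 37/11≈3.36, Ops 43/17≈2.53, HR 40/27≈1.48, Security 40/28≈1.43, Data 7/6≈1.17.
Support: take in full, 7 $ for value 40 → 76 left.
Take all of QA (11 $, value 37) → 65 $ left.
All 17 $ of Ops fit (value 43) → 48 remain.
All 27 $ of HR fit (value 40) → 21 remain.
Only 21 $ remain; take 21/28 of Security for value 40×21/28 = 30.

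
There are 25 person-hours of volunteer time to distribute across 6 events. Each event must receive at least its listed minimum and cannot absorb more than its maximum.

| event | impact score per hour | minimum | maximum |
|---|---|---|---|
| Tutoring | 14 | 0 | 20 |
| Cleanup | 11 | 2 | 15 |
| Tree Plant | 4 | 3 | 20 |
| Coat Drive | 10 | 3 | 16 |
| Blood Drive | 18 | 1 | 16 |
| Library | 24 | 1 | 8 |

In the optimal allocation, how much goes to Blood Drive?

Meeting every minimum uses 0+2+3+3+1+1 = 10 person-hours, leaving 15.
Rank by impact score per hour: Library 24 > Blood Drive 18 > Tutoring 14 > Cleanup 11 > Coat Drive 10 > Tree Plant 4.
Give Library 7 more to hit its cap of 8 → 8 left.
Blood Drive: +8 (room for 15) → 9. Pool exhausted.

9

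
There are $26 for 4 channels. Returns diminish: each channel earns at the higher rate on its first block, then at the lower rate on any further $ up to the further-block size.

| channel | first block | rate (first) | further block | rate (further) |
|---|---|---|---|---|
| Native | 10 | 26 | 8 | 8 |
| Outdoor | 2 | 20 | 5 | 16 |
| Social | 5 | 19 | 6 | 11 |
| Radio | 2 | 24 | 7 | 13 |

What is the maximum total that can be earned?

549

Order all 8 blocks by rate: Native/tier1 26 > Radio/tier1 24 > Outdoor/tier1 20 > Social/tier1 19 > Outdoor/tier2 16 > Radio/tier2 13 > Social/tier2 11 > Native/tier2 8.
Native tier1 at 26: fill all 10 → 16 left.
Fill Radio tier1 block (2 at 24) → 14 left.
Fill Outdoor tier1 block (2 at 20) → 12 left.
Fill Social tier1 block (5 at 19) → 7 left.
Fill Outdoor tier2 block (5 at 16) → 2 left.
Radio tier2 at 13: only 2 left, fill 2.
Total = 26×10 + 24×2 + 20×2 + 19×5 + 16×5 + 13×2 = 549.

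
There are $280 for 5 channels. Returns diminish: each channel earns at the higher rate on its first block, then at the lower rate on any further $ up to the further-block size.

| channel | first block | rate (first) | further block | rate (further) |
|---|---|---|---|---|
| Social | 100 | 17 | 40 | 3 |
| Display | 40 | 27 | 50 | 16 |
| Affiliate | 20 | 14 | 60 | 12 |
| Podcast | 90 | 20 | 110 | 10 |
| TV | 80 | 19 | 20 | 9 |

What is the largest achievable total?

Rank every tier by rate: Display/T1 27 > Podcast/T1 20 > TV/T1 19 > Social/T1 17 > Display/T2 16 > Affiliate/T1 14 > Affiliate/T2 12 > Podcast/T2 10 > TV/T2 9 > Social/T2 3.
Fill Display T1 block (40 at 27) ; 240 left.
Podcast/T1 (20): +90 ; 150 left.
TV T1 at 19: fill all 80 ; 70 left.
Social T1 at 17: only 70 left, fill 70.
Total = 27×40 + 20×90 + 19×80 + 17×70 = 5590.

5590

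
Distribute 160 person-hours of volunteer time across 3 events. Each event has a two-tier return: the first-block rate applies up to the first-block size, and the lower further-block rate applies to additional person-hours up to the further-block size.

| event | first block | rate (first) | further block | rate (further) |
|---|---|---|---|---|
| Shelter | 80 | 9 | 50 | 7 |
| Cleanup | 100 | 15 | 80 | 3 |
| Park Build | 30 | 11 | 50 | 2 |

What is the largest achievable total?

Rank every tier by rate: Cleanup/first 15 > Park Build/first 11 > Shelter/first 9 > Shelter/second 7 > Cleanup/second 3 > Park Build/second 2.
Cleanup first at 15: fill all 100 — 60 left.
Park Build/first (11): +30 — 30 left.
Shelter/first: +30 of 80 at 9; pool empty.
Total = 15×100 + 11×30 + 9×30 = 2100.

2100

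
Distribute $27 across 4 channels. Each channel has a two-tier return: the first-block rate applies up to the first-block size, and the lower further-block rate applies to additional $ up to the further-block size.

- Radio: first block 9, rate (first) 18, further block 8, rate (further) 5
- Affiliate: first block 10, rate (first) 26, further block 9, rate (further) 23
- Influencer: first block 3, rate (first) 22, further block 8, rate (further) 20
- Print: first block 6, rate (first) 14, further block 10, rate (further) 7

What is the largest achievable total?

633

Order all 8 blocks by rate: Affiliate/tier1 26 > Affiliate/tier2 23 > Influencer/tier1 22 > Influencer/tier2 20 > Radio/tier1 18 > Print/tier1 14 > Print/tier2 7 > Radio/tier2 5.
Fill Affiliate tier1 block (10 at 26) ; 17 left.
Affiliate/tier2 (23): +9 ; 8 left.
Fill Influencer tier1 block (3 at 22) ; 5 left.
Influencer/tier2: +5 of 8 at 20; pool empty.
Total = 26×10 + 23×9 + 22×3 + 20×5 = 633.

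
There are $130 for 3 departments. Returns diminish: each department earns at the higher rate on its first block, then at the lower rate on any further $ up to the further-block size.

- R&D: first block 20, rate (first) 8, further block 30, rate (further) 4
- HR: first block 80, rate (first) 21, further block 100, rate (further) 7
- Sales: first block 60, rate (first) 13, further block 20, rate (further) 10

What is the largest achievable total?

Rank every tier by rate: HR/first 21 > Sales/first 13 > Sales/second 10 > R&D/first 8 > HR/second 7 > R&D/second 4.
HR/first (21): +80 → 50 left.
50 remain; put them into Sales first at 13.
Total = 21×80 + 13×50 = 2330.

2330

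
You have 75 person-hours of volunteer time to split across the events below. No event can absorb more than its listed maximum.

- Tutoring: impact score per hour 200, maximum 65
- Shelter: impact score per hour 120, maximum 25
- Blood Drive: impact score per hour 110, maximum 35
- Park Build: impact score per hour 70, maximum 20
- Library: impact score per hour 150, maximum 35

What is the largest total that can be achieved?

14500

Rank by impact score per hour: Tutoring 200 > Library 150 > Shelter 120 > Blood Drive 110 > Park Build 70.
Tutoring takes 65 to reach its cap of 65 ; 10 left.
Only 10 left; Library takes them to reach 10.
Total = 200×65 + 150×10 = 14500.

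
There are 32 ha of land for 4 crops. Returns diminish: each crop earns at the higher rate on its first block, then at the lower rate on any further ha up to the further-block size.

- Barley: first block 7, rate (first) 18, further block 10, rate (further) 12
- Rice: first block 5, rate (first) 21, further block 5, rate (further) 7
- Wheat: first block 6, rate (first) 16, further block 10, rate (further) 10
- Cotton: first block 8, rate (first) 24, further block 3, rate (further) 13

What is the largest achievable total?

Rank every tier by rate: Cotton/T1 24 > Rice/T1 21 > Barley/T1 18 > Wheat/T1 16 > Cotton/T2 13 > Barley/T2 12 > Wheat/T2 10 > Rice/T2 7.
Fill Cotton T1 block (8 at 24) → 24 left.
Rice/T1 (21): +5 → 19 left.
Barley/T1 (18): +7 → 12 left.
Wheat T1 at 16: fill all 6 → 6 left.
Cotton T2 at 13: fill all 3 → 3 left.
Barley T2 at 12: only 3 left, fill 3.
Total = 24×8 + 21×5 + 18×7 + 16×6 + 13×3 + 12×3 = 594.

594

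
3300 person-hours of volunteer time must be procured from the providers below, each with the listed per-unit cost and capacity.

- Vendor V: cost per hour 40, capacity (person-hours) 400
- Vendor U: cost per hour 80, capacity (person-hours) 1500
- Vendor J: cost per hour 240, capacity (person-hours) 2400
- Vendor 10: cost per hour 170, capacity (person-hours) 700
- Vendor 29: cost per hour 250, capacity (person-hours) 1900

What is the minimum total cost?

Use providers in increasing cost order.
Vendor V at 40: take all 400 person-hours ; 2900 still needed.
Take 1500 from Vendor U at 80 ; need 1400 more.
Vendor 10 (170): use full 700 ; 700 person-hours to go.
Take 700 from Vendor J at 240 to finish.
Vendor 29: unused.
Cost = 400×40 + 1500×80 + 700×170 + 700×240 = 423000.

423000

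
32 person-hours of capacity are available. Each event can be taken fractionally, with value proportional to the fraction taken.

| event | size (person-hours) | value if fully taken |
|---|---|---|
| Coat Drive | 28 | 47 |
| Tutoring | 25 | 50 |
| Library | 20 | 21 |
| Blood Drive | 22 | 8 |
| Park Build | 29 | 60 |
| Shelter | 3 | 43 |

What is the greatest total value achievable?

Rank by value-to-size ratio: Shelter 43/3≈14.3, Park Build 60/29≈2.07, Tutoring 50/25≈2, Coat Drive 47/28≈1.68, Library 21/20≈1.05, Blood Drive 8/22≈0.364.
Take all of Shelter (3 person-hours, value 43) ; 29 person-hours left.
Park Build: take in full, 29 person-hours for value 60 ; 0 left.
Total value = 103.

103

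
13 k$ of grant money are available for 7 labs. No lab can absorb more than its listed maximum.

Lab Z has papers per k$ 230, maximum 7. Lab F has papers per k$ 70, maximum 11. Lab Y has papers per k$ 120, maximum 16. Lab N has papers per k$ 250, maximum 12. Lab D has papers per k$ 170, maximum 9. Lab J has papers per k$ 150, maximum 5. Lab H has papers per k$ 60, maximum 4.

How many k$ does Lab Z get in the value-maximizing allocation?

1

Highest papers per k$ first: Lab N 250 > Lab Z 230 > Lab D 170 > Lab J 150 > Lab Y 120 > Lab F 70 > Lab H 60.
Lab N: +12 to 12 (cap) ; 1 left.
Lab Z has room for 7 but only 1 remain, so it gets 1.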